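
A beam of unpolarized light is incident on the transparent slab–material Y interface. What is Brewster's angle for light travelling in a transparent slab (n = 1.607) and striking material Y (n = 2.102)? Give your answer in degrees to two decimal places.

θ_B ≈ 52.60°

Brewster's condition: tan θ_B = n₂/n₁ = 2.102/1.607 = 1.3080.
So θ_B = arctan 1.3080 = 52.60°.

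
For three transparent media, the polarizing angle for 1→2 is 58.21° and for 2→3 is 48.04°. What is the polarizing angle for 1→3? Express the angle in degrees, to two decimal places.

θ_B ≈ 60.87°

Each Brewster angle gives a ratio: n₂/n₁ = tan 58.21° = 1.6135, n₃/n₂ = tan 48.04° = 1.1122.
n₃/n₁ = 1.7945. Then tan θ_B(1→3) = n₃/n₁, so θ_B(1→3) = arctan(1.7945) = 60.87°.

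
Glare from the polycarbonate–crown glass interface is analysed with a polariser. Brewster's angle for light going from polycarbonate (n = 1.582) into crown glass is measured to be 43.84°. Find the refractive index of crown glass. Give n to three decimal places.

At Brewster's angle, tan θ_B = n₂/n₁ with n₁ on the incident side (polycarbonate) and n₂ on the transmitted side (crown glass).
n₂ = n₁ tan θ_B = 1.582 × tan 43.84° = 1.519.

n ≈ 1.519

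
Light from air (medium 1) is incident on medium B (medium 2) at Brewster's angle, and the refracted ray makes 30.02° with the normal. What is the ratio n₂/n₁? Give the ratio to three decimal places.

n₂/n₁ ≈ 1.731

At Brewster incidence θ_B = 90° − θ_t = 90° − 30.02° = 59.98°.
Then n₂/n₁ = tan θ_B = tan 59.98° = 1.731.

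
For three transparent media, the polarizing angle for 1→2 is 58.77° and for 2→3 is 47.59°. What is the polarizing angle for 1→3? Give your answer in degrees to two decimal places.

n₂/n₁ = tan 58.77° = 1.6492 and n₃/n₂ = tan 47.59° = 1.0948.
So n₃/n₁ = (n₂/n₁)(n₃/n₂) = 1.6492 × 1.0948 = 1.8055.
θ_B(1→3) = arctan(1.8055) = 61.02°.

θ_B ≈ 61.02°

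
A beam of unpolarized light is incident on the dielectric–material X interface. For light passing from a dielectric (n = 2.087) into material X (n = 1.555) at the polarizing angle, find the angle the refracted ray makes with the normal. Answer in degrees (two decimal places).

tan θ_B = n₂/n₁ = 1.555/2.087 = 0.7451, so θ_B = 36.69°.
At Brewster's angle the reflected and refracted rays are perpendicular, so θ_t = 90° − θ_B = 90° − 36.69° = 53.31°.

θ_t ≈ 53.31°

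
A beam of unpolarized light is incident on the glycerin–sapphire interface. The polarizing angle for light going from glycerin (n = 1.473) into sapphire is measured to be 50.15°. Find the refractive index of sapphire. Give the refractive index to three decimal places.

Brewster's law: tan θ_B = n₂/n₁ (light incident in glycerin, refracted into sapphire).
n₂ = n₁ tan θ_B = 1.473 × tan 50.15° = 1.765.

n ≈ 1.765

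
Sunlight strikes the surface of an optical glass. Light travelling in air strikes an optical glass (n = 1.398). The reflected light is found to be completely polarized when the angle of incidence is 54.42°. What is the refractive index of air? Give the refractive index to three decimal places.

n ≈ 1.000

Full polarization of the reflected beam means tan θ_B = n₂/n₁, where n₁ is the incident medium (air).
n₁ = n₂ / tan θ_B = 1.398 / tan 54.42° = 1.000.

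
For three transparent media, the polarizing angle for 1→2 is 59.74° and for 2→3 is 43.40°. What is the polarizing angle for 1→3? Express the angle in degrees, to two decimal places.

n₂/n₁ = tan 59.74° = 1.7140 and n₃/n₂ = tan 43.40° = 0.9457.
So n₃/n₁ = (n₂/n₁)(n₃/n₂) = 1.7140 × 0.9457 = 1.6209.
θ_B(1→3) = arctan(1.6209) = 58.33°.

θ_B ≈ 58.33°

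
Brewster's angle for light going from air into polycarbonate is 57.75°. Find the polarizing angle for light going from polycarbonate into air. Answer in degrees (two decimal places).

tan θ_B' = n₁/n₂ = 1/tan θ_B, so θ_B' = 90° − θ_B.
θ_B' = 90° − 57.75° = 32.25°.

θ_B' ≈ 32.25°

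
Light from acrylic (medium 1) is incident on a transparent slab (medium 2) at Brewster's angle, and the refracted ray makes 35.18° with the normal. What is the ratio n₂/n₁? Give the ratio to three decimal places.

n₂/n₁ ≈ 1.419

At Brewster incidence θ_B = 90° − θ_t = 90° − 35.18° = 54.82°.
Then n₂/n₁ = tan θ_B = tan 54.82° = 1.419.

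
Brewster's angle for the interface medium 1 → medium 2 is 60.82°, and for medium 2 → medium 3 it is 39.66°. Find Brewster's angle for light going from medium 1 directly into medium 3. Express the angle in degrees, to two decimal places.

θ_B ≈ 56.04°

n₂/n₁ = tan 60.82° = 1.7908 and n₃/n₂ = tan 39.66° = 0.8290.
Multiplying, n₃/n₁ = 1.7908 × 0.8290 = 1.4846, and θ_B(1→3) = arctan 1.4846 = 56.04°.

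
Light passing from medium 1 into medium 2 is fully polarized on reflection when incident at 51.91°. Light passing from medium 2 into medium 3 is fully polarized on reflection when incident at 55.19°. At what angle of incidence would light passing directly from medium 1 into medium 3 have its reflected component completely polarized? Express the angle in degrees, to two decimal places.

θ_B ≈ 61.41°

tan θ_B(1→2) = n₂/n₁ = tan 51.91° = 1.2758.
tan θ_B(2→3) = n₃/n₂ = tan 55.19° = 1.4383.
So n₃/n₁ = (n₂/n₁)(n₃/n₂) = 1.2758 × 1.4383 = 1.8350.
θ_B(1→3) = arctan(1.8350) = 61.41°.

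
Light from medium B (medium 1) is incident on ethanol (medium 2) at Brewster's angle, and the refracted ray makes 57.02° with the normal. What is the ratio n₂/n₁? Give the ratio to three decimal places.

n₂/n₁ ≈ 0.649

At Brewster incidence θ_B = 90° − θ_t = 90° − 57.02° = 32.98°.
Then n₂/n₁ = tan θ_B = tan 32.98° = 0.649.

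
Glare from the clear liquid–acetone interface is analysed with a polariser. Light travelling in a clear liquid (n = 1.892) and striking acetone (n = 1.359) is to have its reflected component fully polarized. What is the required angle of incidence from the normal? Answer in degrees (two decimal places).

The reflected p-component vanishes when tan θ_B = n₂/n₁.
Brewster's condition: tan θ_B = n₂/n₁ = 1.359/1.892 = 0.7183.
θ_B = arctan(0.7183) = 35.69°.

θ_B ≈ 35.69°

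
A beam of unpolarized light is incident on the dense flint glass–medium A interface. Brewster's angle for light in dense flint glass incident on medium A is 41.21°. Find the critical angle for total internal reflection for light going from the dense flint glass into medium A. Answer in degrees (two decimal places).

From Brewster, n₂/n₁ = tan θ_B = tan 41.21° = 0.8757.
Then sin θ_c = n₂/n₁ = 0.8757, so θ_c = arcsin 0.8757 = 61.13°.

θ_c ≈ 61.13°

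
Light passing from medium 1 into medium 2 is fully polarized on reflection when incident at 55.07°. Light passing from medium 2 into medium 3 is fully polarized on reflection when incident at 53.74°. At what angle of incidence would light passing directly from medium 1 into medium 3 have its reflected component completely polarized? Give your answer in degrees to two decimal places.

tan θ_B(1→2) = n₂/n₁ = tan 55.07° = 1.4319.
tan θ_B(2→3) = n₃/n₂ = tan 53.74° = 1.3633.
So n₃/n₁ = (n₂/n₁)(n₃/n₂) = 1.4319 × 1.3633 = 1.9521.
θ_B(1→3) = arctan(1.9521) = 62.88°.

θ_B ≈ 62.88°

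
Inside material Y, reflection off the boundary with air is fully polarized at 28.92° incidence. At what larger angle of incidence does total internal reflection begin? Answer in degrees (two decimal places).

tan θ_B = n₂/n₁ = tan 28.92° = 0.5525.
Total internal reflection: sin θ_c = n₂/n₁ = 0.5525.
θ_c = arcsin(0.5525) = 33.54°.

θ_c ≈ 33.54°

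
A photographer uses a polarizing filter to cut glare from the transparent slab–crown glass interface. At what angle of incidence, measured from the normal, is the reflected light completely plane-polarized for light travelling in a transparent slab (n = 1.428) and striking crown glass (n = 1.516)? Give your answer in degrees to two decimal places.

The reflected p-component vanishes when tan θ_B = n₂/n₁.
Here n₂/n₁ = 1.516/1.428 = 1.0616, and Brewster's law gives tan θ_B = n₂/n₁.
θ_B = arctan(1.0616) = 46.71°.

θ_B ≈ 46.71°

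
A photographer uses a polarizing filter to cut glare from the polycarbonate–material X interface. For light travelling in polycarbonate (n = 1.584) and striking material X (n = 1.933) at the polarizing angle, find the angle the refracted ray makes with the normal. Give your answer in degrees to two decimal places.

θ_t ≈ 39.33°

First find Brewster's angle: tan θ_B = 1.933/1.584 = 1.2203, giving θ_B = 50.67°.
The refracted ray is perpendicular to the reflected ray, so θ_t = 90° − θ_B = 39.33°.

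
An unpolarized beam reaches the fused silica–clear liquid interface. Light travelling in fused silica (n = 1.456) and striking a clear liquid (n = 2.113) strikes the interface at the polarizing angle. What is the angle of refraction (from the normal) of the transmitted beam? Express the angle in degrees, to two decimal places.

θ_t ≈ 34.57°

θ_B = arctan(n₂/n₁) = arctan(2.113/1.456) = 55.43°.
Since θ_B + θ_t = 90° at Brewster incidence, θ_t = 90° − 55.43° = 34.57°.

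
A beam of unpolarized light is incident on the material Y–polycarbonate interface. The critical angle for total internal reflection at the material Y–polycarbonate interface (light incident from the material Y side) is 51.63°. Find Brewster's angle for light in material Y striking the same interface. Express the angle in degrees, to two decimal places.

sin θ_c = n₂/n₁, so n₂/n₁ = sin 51.63° = 0.7840.
Brewster: tan θ_B = n₂/n₁ = 0.7840.
θ_B = arctan(0.7840) = 38.10°.

θ_B ≈ 38.10°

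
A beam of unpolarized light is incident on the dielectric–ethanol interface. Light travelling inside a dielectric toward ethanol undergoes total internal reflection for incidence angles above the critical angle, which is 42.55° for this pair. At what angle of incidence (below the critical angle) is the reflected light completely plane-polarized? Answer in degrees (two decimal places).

sin θ_c = n₂/n₁, so n₂/n₁ = sin 42.55° = 0.6762.
Brewster: tan θ_B = n₂/n₁ = 0.6762.
θ_B = arctan(0.6762) = 34.07°.

θ_B ≈ 34.07°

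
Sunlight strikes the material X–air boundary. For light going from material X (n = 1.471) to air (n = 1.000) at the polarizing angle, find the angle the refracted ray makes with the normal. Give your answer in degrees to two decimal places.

tan θ_B = n₂/n₁ = 1.000/1.471 = 0.6798, so θ_B = 34.21°.
Since θ_B + θ_t = 90° at Brewster incidence, θ_t = 90° − 34.21° = 55.79°.

θ_t ≈ 55.79°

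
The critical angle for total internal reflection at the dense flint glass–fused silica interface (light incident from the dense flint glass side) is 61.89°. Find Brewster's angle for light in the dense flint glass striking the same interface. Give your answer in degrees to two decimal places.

n₂/n₁ = sin θ_c = sin 61.89° = 0.8820.
tan θ_B equals the same ratio, so θ_B = arctan(0.8820) = 41.41°.

θ_B ≈ 41.41°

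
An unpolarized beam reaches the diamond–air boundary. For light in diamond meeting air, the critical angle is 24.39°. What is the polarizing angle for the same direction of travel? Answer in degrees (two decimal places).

sin θ_c = n₂/n₁, so n₂/n₁ = sin 24.39° = 0.4129.
Brewster: tan θ_B = n₂/n₁ = 0.4129.
θ_B = arctan(0.4129) = 22.44°.

θ_B ≈ 22.44°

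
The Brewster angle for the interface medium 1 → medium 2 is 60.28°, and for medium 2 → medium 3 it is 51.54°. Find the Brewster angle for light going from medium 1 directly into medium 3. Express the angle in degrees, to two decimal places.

n₂/n₁ = tan 60.28° = 1.7518 and n₃/n₂ = tan 51.54° = 1.2590.
n₃/n₁ = 2.2054. Then tan θ_B(1→3) = n₃/n₁, so θ_B(1→3) = arctan(2.2054) = 65.61°.

θ_B ≈ 65.61°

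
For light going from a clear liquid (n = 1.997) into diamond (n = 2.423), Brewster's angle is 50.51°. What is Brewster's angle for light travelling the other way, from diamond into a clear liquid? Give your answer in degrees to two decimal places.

tan θ_B' = n₁/n₂ = 1/tan θ_B, so θ_B' = 90° − θ_B.
θ_B' = 90° − 50.51° = 39.49°.

θ_B' ≈ 39.49°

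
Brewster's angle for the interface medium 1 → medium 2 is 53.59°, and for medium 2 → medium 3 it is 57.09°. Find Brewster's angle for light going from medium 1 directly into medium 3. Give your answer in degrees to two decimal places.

Each Brewster angle gives a ratio: n₂/n₁ = tan 53.59° = 1.3559, n₃/n₂ = tan 57.09° = 1.5452.
So n₃/n₁ = (n₂/n₁)(n₃/n₂) = 1.3559 × 1.5452 = 2.0951.
θ_B(1→3) = arctan(2.0951) = 64.48°.

θ_B ≈ 64.48°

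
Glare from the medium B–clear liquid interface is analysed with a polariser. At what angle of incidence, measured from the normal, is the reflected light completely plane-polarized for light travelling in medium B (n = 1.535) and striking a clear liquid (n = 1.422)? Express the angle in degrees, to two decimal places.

θ_B ≈ 42.81°

The reflected p-component vanishes when tan θ_B = n₂/n₁.
tan θ_B = n₂/n₁ = 1.422/1.535 = 0.9264. Taking the arctangent, θ_B = 42.81°.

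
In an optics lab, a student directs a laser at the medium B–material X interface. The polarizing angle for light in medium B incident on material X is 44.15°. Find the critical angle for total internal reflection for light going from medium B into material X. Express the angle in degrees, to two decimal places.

From Brewster, n₂/n₁ = tan θ_B = tan 44.15° = 0.9708.
Then sin θ_c = n₂/n₁ = 0.9708, so θ_c = arcsin 0.9708 = 76.11°.

θ_c ≈ 76.11°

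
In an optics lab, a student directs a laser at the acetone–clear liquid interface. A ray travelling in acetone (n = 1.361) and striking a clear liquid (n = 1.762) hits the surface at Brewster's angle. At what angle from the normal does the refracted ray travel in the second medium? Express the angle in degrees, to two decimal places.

θ_t ≈ 37.68°

θ_B = arctan(n₂/n₁) = arctan(1.762/1.361) = 52.32°.
At Brewster's angle the reflected and refracted rays are perpendicular, so θ_t = 90° − θ_B = 90° − 52.32° = 37.68°.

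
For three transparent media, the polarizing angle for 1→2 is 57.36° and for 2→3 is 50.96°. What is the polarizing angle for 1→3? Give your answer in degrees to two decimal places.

tan θ_B(1→2) = n₂/n₁ = tan 57.36° = 1.5613.
tan θ_B(2→3) = n₃/n₂ = tan 50.96° = 1.2331.
So n₃/n₁ = (n₂/n₁)(n₃/n₂) = 1.5613 × 1.2331 = 1.9252.
θ_B(1→3) = arctan(1.9252) = 62.55°.

θ_B ≈ 62.55°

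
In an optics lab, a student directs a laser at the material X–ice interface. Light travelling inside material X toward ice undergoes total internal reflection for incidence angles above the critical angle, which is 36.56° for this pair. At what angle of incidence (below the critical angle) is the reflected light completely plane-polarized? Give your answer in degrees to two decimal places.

θ_B ≈ 30.78°

n₂/n₁ = sin θ_c = sin 36.56° = 0.5957.
tan θ_B equals the same ratio, so θ_B = arctan(0.5957) = 30.78°.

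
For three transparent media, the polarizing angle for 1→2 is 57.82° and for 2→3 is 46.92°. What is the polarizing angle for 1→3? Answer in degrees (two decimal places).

θ_B ≈ 59.53°

Each Brewster angle gives a ratio: n₂/n₁ = tan 57.82° = 1.5892, n₃/n₂ = tan 46.92° = 1.0694.
Multiplying, n₃/n₁ = 1.5892 × 1.0694 = 1.6994, and θ_B(1→3) = arctan 1.6994 = 59.53°.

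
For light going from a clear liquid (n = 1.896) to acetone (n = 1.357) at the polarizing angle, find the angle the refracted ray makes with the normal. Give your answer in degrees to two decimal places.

θ_t ≈ 54.41°

tan θ_B = n₂/n₁ = 1.357/1.896 = 0.7157, so θ_B = 35.59°.
Since θ_B + θ_t = 90° at Brewster incidence, θ_t = 90° − 35.59° = 54.41°.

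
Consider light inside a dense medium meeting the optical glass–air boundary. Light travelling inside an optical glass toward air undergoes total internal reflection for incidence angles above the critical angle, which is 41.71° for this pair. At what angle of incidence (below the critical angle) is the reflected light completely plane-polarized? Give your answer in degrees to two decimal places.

θ_B ≈ 33.64°

n₂/n₁ = sin θ_c = sin 41.71° = 0.6654.
tan θ_B equals the same ratio, so θ_B = arctan(0.6654) = 33.64°.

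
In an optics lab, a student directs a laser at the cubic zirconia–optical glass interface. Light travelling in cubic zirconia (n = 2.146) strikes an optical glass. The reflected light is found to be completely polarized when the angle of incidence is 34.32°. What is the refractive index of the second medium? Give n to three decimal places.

Brewster's law: tan θ_B = n₂/n₁ (light incident in cubic zirconia, refracted into an optical glass).
n₂ = n₁ tan θ_B = 2.146 × tan 34.32° = 1.465.

n ≈ 1.465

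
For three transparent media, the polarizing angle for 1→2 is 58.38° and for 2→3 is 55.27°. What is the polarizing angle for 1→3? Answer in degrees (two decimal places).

θ_B ≈ 66.89°

tan θ_B(1→2) = n₂/n₁ = tan 58.38° = 1.6242.
tan θ_B(2→3) = n₃/n₂ = tan 55.27° = 1.4426.
So n₃/n₁ = (n₂/n₁)(n₃/n₂) = 1.6242 × 1.4426 = 2.3430.
θ_B(1→3) = arctan(2.3430) = 66.89°.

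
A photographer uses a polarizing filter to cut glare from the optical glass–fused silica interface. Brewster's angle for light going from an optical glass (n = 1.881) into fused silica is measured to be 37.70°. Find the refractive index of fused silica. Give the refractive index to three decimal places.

n ≈ 1.454

Brewster's law: tan θ_B = n₂/n₁ (light incident in an optical glass, refracted into fused silica).
n₂ = n₁ tan θ_B = 1.881 × tan 37.70° = 1.454.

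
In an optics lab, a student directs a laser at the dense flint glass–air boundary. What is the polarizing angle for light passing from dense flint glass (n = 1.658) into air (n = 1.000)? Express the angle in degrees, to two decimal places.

θ_B ≈ 31.10°

The reflected p-component vanishes when tan θ_B = n₂/n₁.
tan θ_B = n₂/n₁ = 1.000/1.658 = 0.6031. Taking the arctangent, θ_B = 31.10°.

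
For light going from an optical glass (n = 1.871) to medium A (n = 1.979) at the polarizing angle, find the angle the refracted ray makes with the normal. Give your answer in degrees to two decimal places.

First find Brewster's angle: tan θ_B = 1.979/1.871 = 1.0577, giving θ_B = 46.61°.
The refracted ray is perpendicular to the reflected ray, so θ_t = 90° − θ_B = 43.39°.

θ_t ≈ 43.39°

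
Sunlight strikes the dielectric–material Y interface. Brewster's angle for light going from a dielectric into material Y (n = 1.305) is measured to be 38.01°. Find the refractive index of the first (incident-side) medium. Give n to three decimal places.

Brewster's law: tan θ_B = n₂/n₁ (light incident in a dielectric, refracted into material Y).
n₁ = n₂ / tan θ_B = 1.305 / tan 38.01° = 1.670.

n ≈ 1.670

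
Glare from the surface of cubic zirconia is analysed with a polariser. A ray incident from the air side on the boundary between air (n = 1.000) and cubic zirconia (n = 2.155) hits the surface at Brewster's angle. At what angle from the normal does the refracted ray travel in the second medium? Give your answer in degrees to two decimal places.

θ_t ≈ 24.89°

θ_B = arctan(n₂/n₁) = arctan(2.155/1.000) = 65.11°.
Since θ_B + θ_t = 90° at Brewster incidence, θ_t = 90° − 65.11° = 24.89°.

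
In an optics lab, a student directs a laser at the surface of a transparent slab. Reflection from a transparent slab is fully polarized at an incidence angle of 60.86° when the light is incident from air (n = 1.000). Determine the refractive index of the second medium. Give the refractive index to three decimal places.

Full polarization of the reflected beam means tan θ_B = n₂/n₁, where n₁ is the incident medium (air).
n₂ = n₁ tan θ_B = 1.000 × tan 60.86° = 1.794.

n ≈ 1.794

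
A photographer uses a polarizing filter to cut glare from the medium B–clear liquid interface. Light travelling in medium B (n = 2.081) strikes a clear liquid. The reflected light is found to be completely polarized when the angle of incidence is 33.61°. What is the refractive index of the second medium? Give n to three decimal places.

n ≈ 1.383

Full polarization of the reflected beam means tan θ_B = n₂/n₁, where n₁ is the incident medium (medium B).
n₂ = n₁ tan θ_B = 2.081 × tan 33.61° = 1.383.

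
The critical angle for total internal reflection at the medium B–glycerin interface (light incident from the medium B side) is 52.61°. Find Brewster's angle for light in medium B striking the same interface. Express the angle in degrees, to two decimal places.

θ_B ≈ 38.47°

sin θ_c = n₂/n₁, so n₂/n₁ = sin 52.61° = 0.7945.
Brewster: tan θ_B = n₂/n₁ = 0.7945.
θ_B = arctan(0.7945) = 38.47°.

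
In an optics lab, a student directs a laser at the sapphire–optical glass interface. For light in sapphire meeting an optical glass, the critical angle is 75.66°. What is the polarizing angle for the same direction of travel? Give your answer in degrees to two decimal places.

θ_B ≈ 44.09°

n₂/n₁ = sin θ_c = sin 75.66° = 0.9688.
tan θ_B equals the same ratio, so θ_B = arctan(0.9688) = 44.09°.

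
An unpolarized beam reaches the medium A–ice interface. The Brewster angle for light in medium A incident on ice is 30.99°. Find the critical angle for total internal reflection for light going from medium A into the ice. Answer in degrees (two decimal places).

θ_c ≈ 36.91°

tan θ_B = n₂/n₁ = tan 30.99° = 0.6006.
Total internal reflection: sin θ_c = n₂/n₁ = 0.6006.
θ_c = arcsin(0.6006) = 36.91°.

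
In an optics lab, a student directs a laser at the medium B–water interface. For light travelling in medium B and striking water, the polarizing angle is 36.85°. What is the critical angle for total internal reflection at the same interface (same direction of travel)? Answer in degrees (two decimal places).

From Brewster, n₂/n₁ = tan θ_B = tan 36.85° = 0.7495.
Then sin θ_c = n₂/n₁ = 0.7495, so θ_c = arcsin 0.7495 = 48.54°.

θ_c ≈ 48.54°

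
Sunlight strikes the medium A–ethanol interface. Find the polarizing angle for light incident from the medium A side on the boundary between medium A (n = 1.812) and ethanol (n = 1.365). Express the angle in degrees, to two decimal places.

θ_B ≈ 36.99°

The reflected p-component vanishes when tan θ_B = n₂/n₁.
Brewster's condition: tan θ_B = n₂/n₁ = 1.365/1.812 = 0.7533. Taking the arctangent, θ_B = 36.99°.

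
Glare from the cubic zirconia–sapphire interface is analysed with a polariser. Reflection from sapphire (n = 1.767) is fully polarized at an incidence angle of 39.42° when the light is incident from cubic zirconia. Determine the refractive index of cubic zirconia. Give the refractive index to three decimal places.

At Brewster's angle, tan θ_B = n₂/n₁ with n₁ on the incident side (cubic zirconia) and n₂ on the transmitted side (sapphire).
n₁ = n₂ / tan θ_B = 1.767 / tan 39.42° = 2.150.

n ≈ 2.150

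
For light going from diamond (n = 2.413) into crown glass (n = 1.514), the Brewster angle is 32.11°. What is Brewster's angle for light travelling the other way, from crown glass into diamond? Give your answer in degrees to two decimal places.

Reversing the direction swaps n₁ and n₂, so tan θ_B' = 1/tan θ_B and θ_B' = 90° − θ_B.
Hence θ_B' = 90° − 32.11° = 57.89°.

θ_B' ≈ 57.89°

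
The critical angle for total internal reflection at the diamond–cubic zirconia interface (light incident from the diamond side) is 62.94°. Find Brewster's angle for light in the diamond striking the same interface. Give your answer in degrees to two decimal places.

θ_B ≈ 41.69°

n₂/n₁ = sin θ_c = sin 62.94° = 0.8905.
tan θ_B equals the same ratio, so θ_B = arctan(0.8905) = 41.69°.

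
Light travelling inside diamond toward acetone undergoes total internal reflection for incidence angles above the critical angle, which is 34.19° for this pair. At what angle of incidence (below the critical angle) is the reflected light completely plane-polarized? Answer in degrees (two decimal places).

sin θ_c = n₂/n₁, so n₂/n₁ = sin 34.19° = 0.5619.
Brewster: tan θ_B = n₂/n₁ = 0.5619.
θ_B = arctan(0.5619) = 29.33°.

θ_B ≈ 29.33°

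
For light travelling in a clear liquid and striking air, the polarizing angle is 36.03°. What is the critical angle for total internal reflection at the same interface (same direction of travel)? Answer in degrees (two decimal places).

n₂/n₁ = tan 36.03° = 0.7273; the critical angle satisfies sin θ_c = n₂/n₁.
θ_c = arcsin(0.7273) = 46.66°.

θ_c ≈ 46.66°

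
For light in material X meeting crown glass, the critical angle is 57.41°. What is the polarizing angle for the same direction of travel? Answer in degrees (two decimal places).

θ_B ≈ 40.12°

n₂/n₁ = sin θ_c = sin 57.41° = 0.8425.
tan θ_B equals the same ratio, so θ_B = arctan(0.8425) = 40.12°.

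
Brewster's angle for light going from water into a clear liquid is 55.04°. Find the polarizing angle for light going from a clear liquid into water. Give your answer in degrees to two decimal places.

tan θ_B' = n₁/n₂ = 1/tan θ_B, so θ_B' = 90° − θ_B.
θ_B' = 90° − 55.04° = 34.96°.

θ_B' ≈ 34.96°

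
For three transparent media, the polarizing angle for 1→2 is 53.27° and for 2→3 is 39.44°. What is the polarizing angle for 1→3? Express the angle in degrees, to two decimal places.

θ_B ≈ 47.79°

n₂/n₁ = tan 53.27° = 1.3401 and n₃/n₂ = tan 39.44° = 0.8226.
n₃/n₁ = 1.1024. Then tan θ_B(1→3) = n₃/n₁, so θ_B(1→3) = arctan(1.1024) = 47.79°.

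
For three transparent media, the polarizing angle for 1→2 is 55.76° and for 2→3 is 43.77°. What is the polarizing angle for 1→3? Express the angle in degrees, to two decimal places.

θ_B ≈ 54.61°

tan θ_B(1→2) = n₂/n₁ = tan 55.76° = 1.4692.
tan θ_B(2→3) = n₃/n₂ = tan 43.77° = 0.9580.
Multiplying, n₃/n₁ = 1.4692 × 0.9580 = 1.4075, and θ_B(1→3) = arctan 1.4075 = 54.61°.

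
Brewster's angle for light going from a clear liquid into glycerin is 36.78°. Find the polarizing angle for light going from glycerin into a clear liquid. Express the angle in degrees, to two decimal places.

Reversing the direction swaps n₁ and n₂, so tan θ_B' = 1/tan θ_B and θ_B' = 90° − θ_B.
Hence θ_B' = 90° − 36.78° = 53.22°.

θ_B' ≈ 53.22°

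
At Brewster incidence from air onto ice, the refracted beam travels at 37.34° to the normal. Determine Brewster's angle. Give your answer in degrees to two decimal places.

θ_B ≈ 52.66°

Brewster's condition makes the reflected and refracted beams perpendicular: θ_B + θ_t = 90°.
So θ_B = 90° − θ_t = 90° − 37.34° = 52.66°.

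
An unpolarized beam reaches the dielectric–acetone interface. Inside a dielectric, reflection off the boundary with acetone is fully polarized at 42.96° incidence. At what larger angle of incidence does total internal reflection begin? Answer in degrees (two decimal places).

θ_c ≈ 68.62°

n₂/n₁ = tan 42.96° = 0.9312; the critical angle satisfies sin θ_c = n₂/n₁.
θ_c = arcsin(0.9312) = 68.62°.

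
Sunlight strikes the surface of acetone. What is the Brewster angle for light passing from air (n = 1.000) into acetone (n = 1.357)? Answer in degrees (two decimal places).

tan θ_B = n₂/n₁ = 1.357/1.000 = 1.3570.
θ_B = arctan(1.3570) = 53.61°.

θ_B ≈ 53.61°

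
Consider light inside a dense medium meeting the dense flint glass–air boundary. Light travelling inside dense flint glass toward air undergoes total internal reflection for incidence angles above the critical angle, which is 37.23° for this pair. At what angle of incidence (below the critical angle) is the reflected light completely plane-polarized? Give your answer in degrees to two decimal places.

θ_B ≈ 31.17°

n₂/n₁ = sin θ_c = sin 37.23° = 0.6050.
tan θ_B equals the same ratio, so θ_B = arctan(0.6050) = 31.17°.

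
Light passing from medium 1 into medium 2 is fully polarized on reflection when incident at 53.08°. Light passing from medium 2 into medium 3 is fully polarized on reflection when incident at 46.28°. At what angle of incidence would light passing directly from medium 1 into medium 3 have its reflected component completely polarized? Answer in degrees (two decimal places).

θ_B ≈ 54.30°

tan θ_B(1→2) = n₂/n₁ = tan 53.08° = 1.3309.
tan θ_B(2→3) = n₃/n₂ = tan 46.28° = 1.0457.
So n₃/n₁ = (n₂/n₁)(n₃/n₂) = 1.3309 × 1.0457 = 1.3917.
θ_B(1→3) = arctan(1.3917) = 54.30°.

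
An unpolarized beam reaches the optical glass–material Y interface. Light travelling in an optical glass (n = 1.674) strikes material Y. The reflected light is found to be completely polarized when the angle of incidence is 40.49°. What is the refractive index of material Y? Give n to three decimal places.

n ≈ 1.429

Brewster's law: tan θ_B = n₂/n₁ (light incident in an optical glass, refracted into material Y).
n₂ = n₁ tan θ_B = 1.674 × tan 40.49° = 1.429.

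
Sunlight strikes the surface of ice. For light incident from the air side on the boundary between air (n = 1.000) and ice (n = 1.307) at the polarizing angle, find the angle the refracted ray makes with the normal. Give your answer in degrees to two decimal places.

θ_t ≈ 37.42°

θ_B = arctan(n₂/n₁) = arctan(1.307/1.000) = 52.58°.
Since θ_B + θ_t = 90° at Brewster incidence, θ_t = 90° − 52.58° = 37.42°.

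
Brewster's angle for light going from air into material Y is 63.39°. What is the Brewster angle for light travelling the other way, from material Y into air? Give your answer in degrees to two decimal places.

Reversing the direction swaps n₁ and n₂, so tan θ_B' = 1/tan θ_B and θ_B' = 90° − θ_B.
Hence θ_B' = 90° − 63.39° = 26.61°.

θ_B' ≈ 26.61°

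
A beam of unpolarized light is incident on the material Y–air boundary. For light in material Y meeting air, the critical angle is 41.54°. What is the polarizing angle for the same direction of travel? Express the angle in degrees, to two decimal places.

At the critical angle sin θ_c = n₂/n₁, giving n₂/n₁ = sin 41.54° = 0.6631.
Then tan θ_B = n₂/n₁ = 0.6631, so θ_B = arctan 0.6631 = 33.55°.

θ_B ≈ 33.55°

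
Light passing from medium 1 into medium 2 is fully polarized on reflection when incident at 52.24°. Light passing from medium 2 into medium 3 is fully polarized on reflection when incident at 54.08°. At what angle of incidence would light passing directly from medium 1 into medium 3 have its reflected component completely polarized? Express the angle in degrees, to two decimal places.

n₂/n₁ = tan 52.24° = 1.2911 and n₃/n₂ = tan 54.08° = 1.3804.
So n₃/n₁ = (n₂/n₁)(n₃/n₂) = 1.2911 × 1.3804 = 1.7822.
θ_B(1→3) = arctan(1.7822) = 60.70°.

θ_B ≈ 60.70°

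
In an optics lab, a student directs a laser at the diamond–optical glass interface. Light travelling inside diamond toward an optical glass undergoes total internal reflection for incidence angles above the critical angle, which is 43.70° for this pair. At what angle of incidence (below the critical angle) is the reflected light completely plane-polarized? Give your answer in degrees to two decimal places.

θ_B ≈ 34.64°

n₂/n₁ = sin θ_c = sin 43.70° = 0.6909.
tan θ_B equals the same ratio, so θ_B = arctan(0.6909) = 34.64°.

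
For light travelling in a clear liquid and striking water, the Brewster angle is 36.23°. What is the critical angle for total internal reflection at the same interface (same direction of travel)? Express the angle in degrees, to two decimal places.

θ_c ≈ 47.11°

tan θ_B = n₂/n₁ = tan 36.23° = 0.7327.
Total internal reflection: sin θ_c = n₂/n₁ = 0.7327.
θ_c = arcsin(0.7327) = 47.11°.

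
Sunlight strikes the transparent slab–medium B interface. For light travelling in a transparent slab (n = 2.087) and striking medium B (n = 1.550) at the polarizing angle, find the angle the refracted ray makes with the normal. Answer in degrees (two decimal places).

First find Brewster's angle: tan θ_B = 1.550/2.087 = 0.7427, giving θ_B = 36.60°.
The refracted ray is perpendicular to the reflected ray, so θ_t = 90° − θ_B = 53.40°.

θ_t ≈ 53.40°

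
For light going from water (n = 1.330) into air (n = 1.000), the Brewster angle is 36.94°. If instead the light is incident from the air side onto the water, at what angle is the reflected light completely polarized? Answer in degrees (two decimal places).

The two Brewster angles are complementary: θ_B' = 90° − θ_B = 90° − 36.94° = 53.06°.

θ_B' ≈ 53.06°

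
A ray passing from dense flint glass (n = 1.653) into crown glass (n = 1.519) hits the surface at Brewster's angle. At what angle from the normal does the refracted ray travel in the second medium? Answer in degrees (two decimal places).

θ_t ≈ 47.42°

First find Brewster's angle: tan θ_B = 1.519/1.653 = 0.9189, giving θ_B = 42.58°.
At Brewster's angle the reflected and refracted rays are perpendicular, so θ_t = 90° − θ_B = 90° − 42.58° = 47.42°.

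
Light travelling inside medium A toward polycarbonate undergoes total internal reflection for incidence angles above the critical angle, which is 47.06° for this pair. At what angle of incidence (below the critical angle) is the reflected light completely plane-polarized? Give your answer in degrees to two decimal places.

θ_B ≈ 36.21°

sin θ_c = n₂/n₁, so n₂/n₁ = sin 47.06° = 0.7321.
Brewster: tan θ_B = n₂/n₁ = 0.7321.
θ_B = arctan(0.7321) = 36.21°.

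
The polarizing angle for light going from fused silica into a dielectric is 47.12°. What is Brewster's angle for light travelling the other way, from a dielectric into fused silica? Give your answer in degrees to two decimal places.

Reversing the direction swaps n₁ and n₂, so tan θ_B' = 1/tan θ_B and θ_B' = 90° − θ_B.
Hence θ_B' = 90° − 47.12° = 42.88°.

θ_B' ≈ 42.88°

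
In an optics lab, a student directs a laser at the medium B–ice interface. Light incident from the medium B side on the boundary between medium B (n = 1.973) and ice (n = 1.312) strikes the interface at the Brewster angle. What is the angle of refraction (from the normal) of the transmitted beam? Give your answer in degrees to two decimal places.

θ_t ≈ 56.38°

θ_B = arctan(n₂/n₁) = arctan(1.312/1.973) = 33.62°.
The refracted ray is perpendicular to the reflected ray, so θ_t = 90° − θ_B = 56.38°.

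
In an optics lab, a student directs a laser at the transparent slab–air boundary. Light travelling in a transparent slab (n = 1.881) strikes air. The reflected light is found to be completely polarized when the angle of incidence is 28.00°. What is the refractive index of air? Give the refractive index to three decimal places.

n ≈ 1.000

Brewster's law: tan θ_B = n₂/n₁ (light incident in a transparent slab, refracted into air).
n₂ = n₁ tan θ_B = 1.881 × tan 28.00° = 1.000.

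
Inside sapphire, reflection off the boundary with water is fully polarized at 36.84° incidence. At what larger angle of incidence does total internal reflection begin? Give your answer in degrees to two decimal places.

n₂/n₁ = tan 36.84° = 0.7492; the critical angle satisfies sin θ_c = n₂/n₁.
θ_c = arcsin(0.7492) = 48.52°.

θ_c ≈ 48.52°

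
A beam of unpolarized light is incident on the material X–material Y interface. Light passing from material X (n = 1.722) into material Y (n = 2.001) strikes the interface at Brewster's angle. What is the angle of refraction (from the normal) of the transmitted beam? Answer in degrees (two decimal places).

tan θ_B = n₂/n₁ = 2.001/1.722 = 1.1620, so θ_B = 49.29°.
Since θ_B + θ_t = 90° at Brewster incidence, θ_t = 90° − 49.29° = 40.71°.

θ_t ≈ 40.71°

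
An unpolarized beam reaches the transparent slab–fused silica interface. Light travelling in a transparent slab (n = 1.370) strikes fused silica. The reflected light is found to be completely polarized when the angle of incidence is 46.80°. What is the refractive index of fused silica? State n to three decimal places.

At the Brewster angle, tan θ_B = n₂/n₁ with n₁ on the incident side (a transparent slab) and n₂ on the transmitted side (fused silica).
n₂ = n₁ tan θ_B = 1.370 × tan 46.80° = 1.459.

n ≈ 1.459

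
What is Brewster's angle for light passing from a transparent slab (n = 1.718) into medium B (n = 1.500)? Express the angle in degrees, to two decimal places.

Brewster's condition: tan θ_B = n₂/n₁ = 1.500/1.718 = 0.8731.
So θ_B = arctan 0.8731 = 41.12°.

θ_B ≈ 41.12°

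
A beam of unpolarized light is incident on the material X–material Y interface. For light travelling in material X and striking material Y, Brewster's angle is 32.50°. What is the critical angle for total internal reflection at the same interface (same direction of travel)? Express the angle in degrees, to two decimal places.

θ_c ≈ 39.57°

n₂/n₁ = tan 32.50° = 0.6371; the critical angle satisfies sin θ_c = n₂/n₁.
θ_c = arcsin(0.6371) = 39.57°.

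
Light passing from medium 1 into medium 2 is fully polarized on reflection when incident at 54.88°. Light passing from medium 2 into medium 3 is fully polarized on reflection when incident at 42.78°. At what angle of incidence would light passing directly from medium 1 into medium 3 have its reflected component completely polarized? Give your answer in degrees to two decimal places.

θ_B ≈ 52.76°

Each Brewster angle gives a ratio: n₂/n₁ = tan 54.88° = 1.4218, n₃/n₂ = tan 42.78° = 0.9254.
Multiplying, n₃/n₁ = 1.4218 × 0.9254 = 1.3157, and θ_B(1→3) = arctan 1.3157 = 52.76°.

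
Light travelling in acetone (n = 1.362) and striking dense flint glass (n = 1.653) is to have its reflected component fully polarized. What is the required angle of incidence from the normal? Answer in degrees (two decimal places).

tan θ_B = n₂/n₁ = 1.653/1.362 = 1.2137.
θ_B = arctan(1.2137) = 50.51°.

θ_B ≈ 50.51°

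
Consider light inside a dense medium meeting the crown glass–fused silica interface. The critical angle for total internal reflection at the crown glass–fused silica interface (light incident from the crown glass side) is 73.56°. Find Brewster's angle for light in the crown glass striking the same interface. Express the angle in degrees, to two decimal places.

θ_B ≈ 43.80°

n₂/n₁ = sin θ_c = sin 73.56° = 0.9591.
tan θ_B equals the same ratio, so θ_B = arctan(0.9591) = 43.80°.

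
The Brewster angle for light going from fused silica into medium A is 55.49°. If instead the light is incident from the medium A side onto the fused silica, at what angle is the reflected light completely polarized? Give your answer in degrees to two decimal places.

Reversing the direction swaps n₁ and n₂, so tan θ_B' = 1/tan θ_B and θ_B' = 90° − θ_B.
Hence θ_B' = 90° − 55.49° = 34.51°.

θ_B' ≈ 34.51°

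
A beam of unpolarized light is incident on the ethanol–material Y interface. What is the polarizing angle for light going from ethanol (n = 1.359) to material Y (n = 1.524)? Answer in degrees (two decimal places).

Brewster's condition: tan θ_B = n₂/n₁ = 1.524/1.359 = 1.1214.
So θ_B = arctan 1.1214 = 48.28°.

θ_B ≈ 48.28°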